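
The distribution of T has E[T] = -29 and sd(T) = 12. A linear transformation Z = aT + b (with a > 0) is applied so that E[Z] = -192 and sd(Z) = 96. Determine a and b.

sd(Z) = a·sd(T) (a > 0), so a = 96/12 = 8.
E[Z] = a·E[T] + b, so b = -192 − 8·(-29) = 40.

a = 8, b = 40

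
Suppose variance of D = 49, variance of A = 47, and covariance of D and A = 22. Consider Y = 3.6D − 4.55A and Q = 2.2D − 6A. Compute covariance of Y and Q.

By bilinearity, covariance of Y and Q = ac·variance of D + bd·variance of A + (ad+bc)·covariance of D and A, with a=3.6, b=-4.55, c=2.2, d=-6.
ac·variance of D = 3.6·2.2·49 = 388.08
bd·variance of A = (-4.55)·(-6)·47 = 1283.1
(ad+bc)·covariance of D and A = (-31.61)·22 = -695.42
covariance of Y and Q = 388.08 + 1283.1 + (-695.42) = 975.76.

covariance of Y and Q = 975.76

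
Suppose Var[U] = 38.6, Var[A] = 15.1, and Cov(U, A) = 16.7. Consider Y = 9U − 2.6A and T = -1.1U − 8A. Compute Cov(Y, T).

Cov(Y, T) = -1222.698

By bilinearity, Cov(Y, T) = ac·Var[U] + bd·Var[A] + (ad+bc)·Cov(U, A), with a=9, b=-2.6, c=-1.1, d=-8.
ac·Var[U] = 9·(-1.1)·38.6 = -382.14
bd·Var[A] = (-2.6)·(-8)·15.1 = 314.08
(ad+bc)·Cov(U, A) = (-69.14)·16.7 = -1154.638
Cov(Y, T) = -382.14 + 314.08 + (-1154.638) = -1222.698.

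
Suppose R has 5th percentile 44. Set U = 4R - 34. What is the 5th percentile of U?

5th percentile of U = 142

Since a = 4 > 0 the transformation is increasing, so the 5th percentile of U = a·(P_{5} of R) + b = 4·44 + (-34) = 142.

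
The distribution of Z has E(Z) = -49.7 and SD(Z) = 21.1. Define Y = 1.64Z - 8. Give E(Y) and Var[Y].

E(Y) = -89.508, Var[Y] = 1197.436816

Y = 1.64Z - 8 is linear with a = 1.64, b = -8.
E(Y) = a·E(Z) + b = 1.64·(-49.7) + (-8) = -89.508.
Var[Z] = 21.1² = 445.21.
Var[Y] = a²·Var[Z] = 1.64²·445.21 = 1197.436816 (the additive constant -8 does not affect variance).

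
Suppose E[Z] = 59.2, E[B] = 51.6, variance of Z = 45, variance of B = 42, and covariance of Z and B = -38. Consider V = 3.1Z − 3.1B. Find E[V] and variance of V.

E[V] = 23.56, variance of V = 1566.43

E[V] = 3.1·E[Z] + (-3.1)·E[B] = 3.1·59.2 + (-3.1)·51.6 = 23.56.
variance of V = a²·variance of Z + b²·variance of B + 2ab·covariance of Z and B with a = 3.1, b = -3.1.
= 3.1²·45 + (-3.1)²·42 + 2·3.1·(-3.1)·(-38)
= 432.45 + 403.62 + 730.36 = 1566.43.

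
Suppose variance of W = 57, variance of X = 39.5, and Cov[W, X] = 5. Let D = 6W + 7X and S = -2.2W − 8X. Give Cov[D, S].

By bilinearity, Cov[D, S] = ac·variance of W + bd·variance of X + (ad+bc)·Cov[W, X], with a=6, b=7, c=-2.2, d=-8.
ac·variance of W = 6·(-2.2)·57 = -752.4
bd·variance of X = 7·(-8)·39.5 = -2212
(ad+bc)·Cov[W, X] = (-63.4)·5 = -317
Cov[D, S] = -752.4 + (-2212) + (-317) = -3281.4.

Cov[D, S] = -3281.4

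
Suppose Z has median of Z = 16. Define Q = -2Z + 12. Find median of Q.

A linear map preserves order up to sign, so median of Q = a·median of Z + b = (-2)·16 + 12 = -20.

median of Q = -20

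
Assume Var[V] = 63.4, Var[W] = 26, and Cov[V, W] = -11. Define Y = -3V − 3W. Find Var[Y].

Var[Y] = 606.6

Var[Y] = a²·Var[V] + b²·Var[W] + 2ab·Cov[V, W] with a = -3, b = -3.
= (-3)²·63.4 + (-3)²·26 + 2·(-3)·(-3)·(-11)
= 570.6 + 234 + (-198) = 606.6.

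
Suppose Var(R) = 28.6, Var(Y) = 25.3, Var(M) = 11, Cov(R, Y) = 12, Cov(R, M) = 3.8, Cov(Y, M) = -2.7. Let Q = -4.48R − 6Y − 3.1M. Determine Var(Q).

Var(Q) = 2240.75224

Var(Q) = a²·Var(R) + b²·Var(Y) + c²·Var(M) + 2ab·Cov(R, Y) + 2ac·Cov(R, M) + 2bc·Cov(Y, M), with a = -4.48, b = -6, c = -3.1.
= 574.01344 + 910.8 + 105.71 + 645.12 + 105.5488 + (-100.44)
= 2240.75224.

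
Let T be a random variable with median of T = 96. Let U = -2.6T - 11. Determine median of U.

median of U = -260.6

A linear map preserves order up to sign, so median of U = a·median of T + b = (-2.6)·96 + (-11) = -260.6.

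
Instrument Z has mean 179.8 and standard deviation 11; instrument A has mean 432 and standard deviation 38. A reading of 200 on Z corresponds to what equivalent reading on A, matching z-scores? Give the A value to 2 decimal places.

A = 501.78

z = (200 − 179.8)/11 ≈ 1.8364.
A = 432 + z·38 = 432 + (200 − 179.8)·38/11 ≈ 501.78.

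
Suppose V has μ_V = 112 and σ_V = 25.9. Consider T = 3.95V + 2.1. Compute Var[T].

Var[T] = 10466.313025

T = 3.95V + 2.1 is linear with a = 3.95, b = 2.1.
Var[V] = 25.9² = 670.81.
Var[T] = a²·Var[V] = 3.95²·670.81 = 10466.313025 (the additive constant 2.1 does not affect variance).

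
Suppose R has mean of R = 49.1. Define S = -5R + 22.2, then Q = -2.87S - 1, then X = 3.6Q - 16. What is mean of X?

mean of X = 2287.5356

mean of S = (-5)·49.1 + 22.2 = -223.3.
mean of Q = (-2.87)·(-223.3) + (-1) = 639.871.
mean of X = 3.6·639.871 + (-16) = 2287.5356.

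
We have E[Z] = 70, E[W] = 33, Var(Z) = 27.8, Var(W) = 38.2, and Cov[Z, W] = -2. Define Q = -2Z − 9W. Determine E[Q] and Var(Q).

E[Q] = (-2)·E[Z] + (-9)·E[W] = (-2)·70 + (-9)·33 = -437.
Var(Q) = a²·Var(Z) + b²·Var(W) + 2ab·Cov[Z, W] with a = -2, b = -9.
= (-2)²·27.8 + (-9)²·38.2 + 2·(-2)·(-9)·(-2)
= 111.2 + 3094.2 + (-72) = 3133.4.

E[Q] = -437, Var(Q) = 3133.4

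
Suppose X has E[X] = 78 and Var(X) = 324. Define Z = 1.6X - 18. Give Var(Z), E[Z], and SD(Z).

Z = 1.6X - 18 is linear with a = 1.6, b = -18.
Var(Z) = a²·Var(X) = 1.6²·324 = 829.44 (the additive constant -18 does not affect variance).
E[Z] = a·E[X] + b = 1.6·78 + (-18) = 106.8.
SD(X) = √324 = 18.
SD(Z) = |a|·SD(X) = |1.6|·18 = 28.8.

Var(Z) = 829.44, E[Z] = 106.8, SD(Z) = 28.8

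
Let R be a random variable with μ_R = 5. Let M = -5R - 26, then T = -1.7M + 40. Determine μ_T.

μ_T = 126.7

μ_M = (-5)·5 + (-26) = -51.
μ_T = (-1.7)·(-51) + 40 = 126.7.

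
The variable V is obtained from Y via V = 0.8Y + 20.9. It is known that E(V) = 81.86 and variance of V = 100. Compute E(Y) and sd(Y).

From V = 0.8Y + 20.9: E(V) = a·E(Y) + b, so E(Y) = (E(V) − b)/a = (81.86 − 20.9)/0.8 = 76.2.
sd(V) = √100 = 10.
sd(V) = |a|·sd(Y), so sd(Y) = 10/|0.8| = 12.5.

E(Y) = 76.2, sd(Y) = 12.5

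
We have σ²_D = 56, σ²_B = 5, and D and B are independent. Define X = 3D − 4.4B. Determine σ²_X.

σ²_X = 600.8

σ²_X = a²·σ²_D + b²·σ²_B + 2ab·covariance of D and B with a = 3, b = -4.4.
Independence gives covariance of D and B = 0.
= 3²·56 + (-4.4)²·5 + 2·3·(-4.4)·0
= 504 + 96.8 + 0 = 600.8.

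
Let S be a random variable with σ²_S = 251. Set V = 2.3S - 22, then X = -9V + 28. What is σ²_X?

σ²_X = 107550.99

σ²_V = 2.3²·251 = 1327.79.
σ²_X = (-9)²·1327.79 = 107550.99.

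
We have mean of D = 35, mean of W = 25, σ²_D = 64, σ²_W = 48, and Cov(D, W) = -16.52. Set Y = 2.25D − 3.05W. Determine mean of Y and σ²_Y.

mean of Y = 2.5, σ²_Y = 997.257

mean of Y = 2.25·mean of D + (-3.05)·mean of W = 2.25·35 + (-3.05)·25 = 2.5.
σ²_Y = a²·σ²_D + b²·σ²_W + 2ab·Cov(D, W) with a = 2.25, b = -3.05.
= 2.25²·64 + (-3.05)²·48 + 2·2.25·(-3.05)·(-16.52)
= 324 + 446.52 + 226.737 = 997.257.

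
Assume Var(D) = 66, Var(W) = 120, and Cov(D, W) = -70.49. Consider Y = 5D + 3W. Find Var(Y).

Var(Y) = 615.3

Var(Y) = a²·Var(D) + b²·Var(W) + 2ab·Cov(D, W) with a = 5, b = 3.
= 5²·66 + 3²·120 + 2·5·3·(-70.49)
= 1650 + 1080 + (-2114.7) = 615.3.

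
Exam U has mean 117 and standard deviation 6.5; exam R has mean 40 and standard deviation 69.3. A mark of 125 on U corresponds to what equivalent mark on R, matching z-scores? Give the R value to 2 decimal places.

z = (125 − 117)/6.5 ≈ 1.2308.
R = 40 + z·69.3 = 40 + (125 − 117)·69.3/6.5 ≈ 125.29.

R = 125.29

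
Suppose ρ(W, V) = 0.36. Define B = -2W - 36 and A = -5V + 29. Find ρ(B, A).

Linear rescalings preserve correlation up to sign; here the slopes -2 and -5 have the same sign, so ρ(B, A) = ρ(W, V) = 0.36.

ρ(B, A) = 0.36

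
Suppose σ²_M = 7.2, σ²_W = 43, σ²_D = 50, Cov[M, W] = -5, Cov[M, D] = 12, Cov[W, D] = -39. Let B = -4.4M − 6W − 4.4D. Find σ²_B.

σ²_B = a²·σ²_M + b²·σ²_W + c²·σ²_D + 2ab·Cov[M, W] + 2ac·Cov[M, D] + 2bc·Cov[W, D], with a = -4.4, b = -6, c = -4.4.
= 139.392 + 1548 + 968 + (-264) + 464.64 + (-2059.2)
= 796.832.

σ²_B = 796.832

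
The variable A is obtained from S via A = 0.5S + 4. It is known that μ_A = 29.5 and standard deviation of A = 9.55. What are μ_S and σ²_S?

From A = 0.5S + 4: μ_A = a·μ_S + b, so μ_S = (μ_A − b)/a = (29.5 − 4)/0.5 = 51.
σ²_A = 9.55² = 91.2025.
σ²_A = a²·σ²_S, so σ²_S = 91.2025/0.5² = 364.81.

μ_S = 51, σ²_S = 364.81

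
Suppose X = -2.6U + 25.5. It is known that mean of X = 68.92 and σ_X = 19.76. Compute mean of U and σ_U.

mean of U = -16.7, σ_U = 7.6

From X = -2.6U + 25.5: mean of X = a·mean of U + b, so mean of U = (mean of X − b)/a = (68.92 − 25.5)/(-2.6) = -16.7.
σ_X = |a|·σ_U, so σ_U = 19.76/|-2.6| = 7.6.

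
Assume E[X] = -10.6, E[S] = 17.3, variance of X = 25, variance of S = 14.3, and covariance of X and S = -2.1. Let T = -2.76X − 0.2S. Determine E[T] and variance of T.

E[T] = 25.796, variance of T = 188.6936

E[T] = (-2.76)·E[X] + (-0.2)·E[S] = (-2.76)·(-10.6) + (-0.2)·17.3 = 25.796.
variance of T = a²·variance of X + b²·variance of S + 2ab·covariance of X and S with a = -2.76, b = -0.2.
= (-2.76)²·25 + (-0.2)²·14.3 + 2·(-2.76)·(-0.2)·(-2.1)
= 190.44 + 0.572 + (-2.3184) = 188.6936.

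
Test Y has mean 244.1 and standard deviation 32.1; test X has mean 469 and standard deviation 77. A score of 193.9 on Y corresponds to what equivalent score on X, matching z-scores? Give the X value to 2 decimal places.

z = (193.9 − 244.1)/32.1 ≈ -1.5639.
X = 469 + z·77 = 469 + (193.9 − 244.1)·77/32.1 ≈ 348.58.

X = 348.58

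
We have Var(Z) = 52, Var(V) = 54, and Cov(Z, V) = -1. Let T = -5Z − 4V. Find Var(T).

Var(T) = 2124

Var(T) = a²·Var(Z) + b²·Var(V) + 2ab·Cov(Z, V) with a = -5, b = -4.
= (-5)²·52 + (-4)²·54 + 2·(-5)·(-4)·(-1)
= 1300 + 864 + (-40) = 2124.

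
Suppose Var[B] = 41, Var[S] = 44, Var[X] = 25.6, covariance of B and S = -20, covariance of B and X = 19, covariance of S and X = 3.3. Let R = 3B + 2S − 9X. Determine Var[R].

Var[R] = 1233.8

Var[R] = a²·Var[B] + b²·Var[S] + c²·Var[X] + 2ab·covariance of B and S + 2ac·covariance of B and X + 2bc·covariance of S and X, with a = 3, b = 2, c = -9.
= 369 + 176 + 2073.6 + (-240) + (-1026) + (-118.8)
= 1233.8.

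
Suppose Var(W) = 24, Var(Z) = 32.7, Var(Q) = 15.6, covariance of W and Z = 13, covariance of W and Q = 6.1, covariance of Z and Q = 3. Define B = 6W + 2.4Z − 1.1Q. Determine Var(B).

Var(B) = a²·Var(W) + b²·Var(Z) + c²·Var(Q) + 2ab·covariance of W and Z + 2ac·covariance of W and Q + 2bc·covariance of Z and Q, with a = 6, b = 2.4, c = -1.1.
= 864 + 188.352 + 18.876 + 374.4 + (-80.52) + (-15.84)
= 1349.268.

Var(B) = 1349.268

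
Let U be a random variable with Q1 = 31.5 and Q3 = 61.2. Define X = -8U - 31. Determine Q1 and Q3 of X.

Q1(X) = -520.6, Q3(X) = -283

a = -8 < 0 reverses order: Q1(X) comes from Q3(U), Q3(X) from Q1(U).
Q1(X) = (-8)·61.2 + (-31) = -520.6; Q3(X) = (-8)·31.5 + (-31) = -283.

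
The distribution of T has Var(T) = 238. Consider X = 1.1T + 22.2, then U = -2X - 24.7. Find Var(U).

Var(X) = 1.1²·238 = 287.98.
Var(U) = (-2)²·287.98 = 1151.92.

Var(U) = 1151.92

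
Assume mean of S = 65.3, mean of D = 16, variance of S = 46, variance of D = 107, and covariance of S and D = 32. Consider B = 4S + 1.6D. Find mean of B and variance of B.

mean of B = 4·mean of S + 1.6·mean of D = 4·65.3 + 1.6·16 = 286.8.
variance of B = a²·variance of S + b²·variance of D + 2ab·covariance of S and D with a = 4, b = 1.6.
= 4²·46 + 1.6²·107 + 2·4·1.6·32
= 736 + 273.92 + 409.6 = 1419.52.

mean of B = 286.8, variance of B = 1419.52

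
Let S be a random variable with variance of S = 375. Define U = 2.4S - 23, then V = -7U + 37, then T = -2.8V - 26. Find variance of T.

variance of U = 2.4²·375 = 2160.
variance of V = (-7)²·2160 = 105840.
variance of T = (-2.8)²·105840 = 829785.6.

variance of T = 829785.6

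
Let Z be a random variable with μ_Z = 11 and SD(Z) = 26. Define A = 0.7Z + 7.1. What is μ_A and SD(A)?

μ_A = 14.8, SD(A) = 18.2

A = 0.7Z + 7.1 is linear with a = 0.7, b = 7.1.
μ_A = a·μ_Z + b = 0.7·11 + 7.1 = 14.8.
SD(A) = |a|·SD(Z) = |0.7|·26 = 18.2.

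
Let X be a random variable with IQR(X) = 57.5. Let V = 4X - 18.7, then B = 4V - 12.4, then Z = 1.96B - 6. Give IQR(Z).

IQR(V) = |4|·57.5 = 230.
IQR(B) = |4|·230 = 920.
IQR(Z) = |1.96|·920 = 1803.2.

IQR(Z) = 1803.2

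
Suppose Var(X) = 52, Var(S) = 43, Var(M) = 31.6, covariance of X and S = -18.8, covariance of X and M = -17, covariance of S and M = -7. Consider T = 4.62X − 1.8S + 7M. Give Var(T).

Var(T) = 2187.1504

Var(T) = a²·Var(X) + b²·Var(S) + c²·Var(M) + 2ab·covariance of X and S + 2ac·covariance of X and M + 2bc·covariance of S and M, with a = 4.62, b = -1.8, c = 7.
= 1109.9088 + 139.32 + 1548.4 + 312.6816 + (-1099.56) + 176.4
= 2187.1504.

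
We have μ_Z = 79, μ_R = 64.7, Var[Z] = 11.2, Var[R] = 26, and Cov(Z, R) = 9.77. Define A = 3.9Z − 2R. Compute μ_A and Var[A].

μ_A = 3.9·μ_Z + (-2)·μ_R = 3.9·79 + (-2)·64.7 = 178.7.
Var[A] = a²·Var[Z] + b²·Var[R] + 2ab·Cov(Z, R) with a = 3.9, b = -2.
= 3.9²·11.2 + (-2)²·26 + 2·3.9·(-2)·9.77
= 170.352 + 104 + (-152.412) = 121.94.

μ_A = 178.7, Var[A] = 121.94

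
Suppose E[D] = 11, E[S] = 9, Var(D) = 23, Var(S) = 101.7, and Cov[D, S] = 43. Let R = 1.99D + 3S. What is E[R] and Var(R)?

E[R] = 1.99·E[D] + 3·E[S] = 1.99·11 + 3·9 = 48.89.
Var(R) = a²·Var(D) + b²·Var(S) + 2ab·Cov[D, S] with a = 1.99, b = 3.
= 1.99²·23 + 3²·101.7 + 2·1.99·3·43
= 91.0823 + 915.3 + 513.42 = 1519.8023.

E[R] = 48.89, Var(R) = 1519.8023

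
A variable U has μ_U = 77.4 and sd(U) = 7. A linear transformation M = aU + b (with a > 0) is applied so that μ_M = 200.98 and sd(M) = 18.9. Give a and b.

a = 2.7, b = -8

sd(M) = a·sd(U) (a > 0), so a = 18.9/7 = 2.7.
μ_M = a·μ_U + b, so b = 200.98 − 2.7·77.4 = -8.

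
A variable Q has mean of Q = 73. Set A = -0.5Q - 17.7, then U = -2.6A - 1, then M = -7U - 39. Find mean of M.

mean of A = (-0.5)·73 + (-17.7) = -54.2.
mean of U = (-2.6)·(-54.2) + (-1) = 139.92.
mean of M = (-7)·139.92 + (-39) = -1018.44.

mean of M = -1018.44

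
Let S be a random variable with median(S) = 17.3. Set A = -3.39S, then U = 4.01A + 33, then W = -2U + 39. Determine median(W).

median(A) = (-3.39)·17.3 = -58.647.
median(U) = 4.01·(-58.647) + 33 = -202.17447.
median(W) = (-2)·(-202.17447) + 39 = 443.34894.

median(W) = 443.34894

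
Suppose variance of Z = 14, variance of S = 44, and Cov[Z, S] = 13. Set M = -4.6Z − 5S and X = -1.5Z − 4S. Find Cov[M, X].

By bilinearity, Cov[M, X] = ac·variance of Z + bd·variance of S + (ad+bc)·Cov[Z, S], with a=-4.6, b=-5, c=-1.5, d=-4.
ac·variance of Z = (-4.6)·(-1.5)·14 = 96.6
bd·variance of S = (-5)·(-4)·44 = 880
(ad+bc)·Cov[Z, S] = (25.9)·13 = 336.7
Cov[M, X] = 96.6 + 880 + 336.7 = 1313.3.

Cov[M, X] = 1313.3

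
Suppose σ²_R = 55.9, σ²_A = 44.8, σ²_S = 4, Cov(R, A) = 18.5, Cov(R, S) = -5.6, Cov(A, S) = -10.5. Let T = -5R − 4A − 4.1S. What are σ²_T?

σ²_T = 2347.54

σ²_T = a²·σ²_R + b²·σ²_A + c²·σ²_S + 2ab·Cov(R, A) + 2ac·Cov(R, S) + 2bc·Cov(A, S), with a = -5, b = -4, c = -4.1.
= 1397.5 + 716.8 + 67.24 + 740 + (-229.6) + (-344.4)
= 2347.54.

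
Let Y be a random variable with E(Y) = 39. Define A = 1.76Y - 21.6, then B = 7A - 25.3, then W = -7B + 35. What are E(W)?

E(A) = 1.76·39 + (-21.6) = 47.04.
E(B) = 7·47.04 + (-25.3) = 303.98.
E(W) = (-7)·303.98 + 35 = -2092.86.

E(W) = -2092.86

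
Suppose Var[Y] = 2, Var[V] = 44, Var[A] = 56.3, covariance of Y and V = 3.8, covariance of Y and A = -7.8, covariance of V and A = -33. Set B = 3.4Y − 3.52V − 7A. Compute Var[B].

Var[B] = a²·Var[Y] + b²·Var[V] + c²·Var[A] + 2ab·covariance of Y and V + 2ac·covariance of Y and A + 2bc·covariance of V and A, with a = 3.4, b = -3.52, c = -7.
= 23.12 + 545.1776 + 2758.7 + (-90.9568) + 371.28 + (-1626.24)
= 1981.0808.

Var[B] = 1981.0808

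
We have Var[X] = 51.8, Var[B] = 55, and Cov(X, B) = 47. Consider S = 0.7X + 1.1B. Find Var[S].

Var[S] = 164.312

Var[S] = a²·Var[X] + b²·Var[B] + 2ab·Cov(X, B) with a = 0.7, b = 1.1.
= 0.7²·51.8 + 1.1²·55 + 2·0.7·1.1·47
= 25.382 + 66.55 + 72.38 = 164.312.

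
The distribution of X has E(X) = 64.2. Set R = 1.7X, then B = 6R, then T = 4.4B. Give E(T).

E(T) = 2881.296

E(R) = 1.7·64.2 = 109.14.
E(B) = 6·109.14 = 654.84.
E(T) = 4.4·654.84 = 2881.296.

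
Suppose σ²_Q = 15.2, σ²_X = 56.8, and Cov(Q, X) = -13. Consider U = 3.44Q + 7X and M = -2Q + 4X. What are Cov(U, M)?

By bilinearity, Cov(U, M) = ac·σ²_Q + bd·σ²_X + (ad+bc)·Cov(Q, X), with a=3.44, b=7, c=-2, d=4.
ac·σ²_Q = 3.44·(-2)·15.2 = -104.576
bd·σ²_X = 7·4·56.8 = 1590.4
(ad+bc)·Cov(Q, X) = (-0.24)·(-13) = 3.12
Cov(U, M) = -104.576 + 1590.4 + 3.12 = 1488.944.

Cov(U, M) = 1488.944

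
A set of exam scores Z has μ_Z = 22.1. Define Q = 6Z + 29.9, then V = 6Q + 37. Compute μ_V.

μ_V = 1012

μ_Q = 6·22.1 + 29.9 = 162.5.
μ_V = 6·162.5 + 37 = 1012.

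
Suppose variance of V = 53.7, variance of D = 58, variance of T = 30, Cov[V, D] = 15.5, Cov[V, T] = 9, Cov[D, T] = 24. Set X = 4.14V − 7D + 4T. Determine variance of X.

variance of X = a²·variance of V + b²·variance of D + c²·variance of T + 2ab·Cov[V, D] + 2ac·Cov[V, T] + 2bc·Cov[D, T], with a = 4.14, b = -7, c = 4.
= 920.39652 + 2842 + 480 + (-898.38) + 298.08 + (-1344)
= 2298.09652.

variance of X = 2298.09652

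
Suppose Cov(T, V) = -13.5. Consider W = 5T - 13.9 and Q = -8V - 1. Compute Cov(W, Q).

Cov(W, Q) = a·c·Cov(T, V) = 5·(-8)·(-13.5) = 540. Additive constants drop out.

Cov(W, Q) = 540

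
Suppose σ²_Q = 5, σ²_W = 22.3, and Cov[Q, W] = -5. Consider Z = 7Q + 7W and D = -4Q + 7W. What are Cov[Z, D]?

By bilinearity, Cov[Z, D] = ac·σ²_Q + bd·σ²_W + (ad+bc)·Cov[Q, W], with a=7, b=7, c=-4, d=7.
ac·σ²_Q = 7·(-4)·5 = -140
bd·σ²_W = 7·7·22.3 = 1092.7
(ad+bc)·Cov[Q, W] = (21)·(-5) = -105
Cov[Z, D] = -140 + 1092.7 + (-105) = 847.7.

Cov[Z, D] = 847.7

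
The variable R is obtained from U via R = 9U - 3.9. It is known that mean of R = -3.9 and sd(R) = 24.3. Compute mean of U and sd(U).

From R = 9U - 3.9: mean of R = a·mean of U + b, so mean of U = (mean of R − b)/a = (-3.9 − (-3.9))/9 = 0.
sd(R) = |a|·sd(U), so sd(U) = 24.3/|9| = 2.7.

mean of U = 0, sd(U) = 2.7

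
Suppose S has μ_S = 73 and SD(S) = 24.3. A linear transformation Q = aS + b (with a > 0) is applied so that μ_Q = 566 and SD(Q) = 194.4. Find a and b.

SD(Q) = a·SD(S) (a > 0), so a = 194.4/24.3 = 8.
μ_Q = a·μ_S + b, so b = 566 − 8·73 = -18.

a = 8, b = -18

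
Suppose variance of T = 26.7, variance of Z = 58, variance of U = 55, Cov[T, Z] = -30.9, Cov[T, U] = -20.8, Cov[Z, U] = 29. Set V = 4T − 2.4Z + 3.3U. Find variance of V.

variance of V = a²·variance of T + b²·variance of Z + c²·variance of U + 2ab·Cov[T, Z] + 2ac·Cov[T, U] + 2bc·Cov[Z, U], with a = 4, b = -2.4, c = 3.3.
= 427.2 + 334.08 + 598.95 + 593.28 + (-549.12) + (-459.36)
= 945.03.

variance of V = 945.03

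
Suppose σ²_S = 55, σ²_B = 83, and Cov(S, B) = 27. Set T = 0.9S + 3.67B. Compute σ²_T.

σ²_T = 1340.8307

σ²_T = a²·σ²_S + b²·σ²_B + 2ab·Cov(S, B) with a = 0.9, b = 3.67.
= 0.9²·55 + 3.67²·83 + 2·0.9·3.67·27
= 44.55 + 1117.9187 + 178.362 = 1340.8307.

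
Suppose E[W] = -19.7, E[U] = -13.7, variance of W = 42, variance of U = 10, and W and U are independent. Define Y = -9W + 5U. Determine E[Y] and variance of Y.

E[Y] = (-9)·E[W] + 5·E[U] = (-9)·(-19.7) + 5·(-13.7) = 108.8.
variance of Y = a²·variance of W + b²·variance of U + 2ab·Cov[W, U] with a = -9, b = 5.
Independence gives Cov[W, U] = 0.
= (-9)²·42 + 5²·10 + 2·(-9)·5·0
= 3402 + 250 + 0 = 3652.

E[Y] = 108.8, variance of Y = 3652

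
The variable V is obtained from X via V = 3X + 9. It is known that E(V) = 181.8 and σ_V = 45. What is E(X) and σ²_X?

E(X) = 57.6, σ²_X = 225

From V = 3X + 9: E(V) = a·E(X) + b, so E(X) = (E(V) − b)/a = (181.8 − 9)/3 = 57.6.
σ²_V = 45² = 2025.
σ²_V = a²·σ²_X, so σ²_X = 2025/3² = 225.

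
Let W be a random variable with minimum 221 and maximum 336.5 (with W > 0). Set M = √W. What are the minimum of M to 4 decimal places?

min(M) = 14.8661

√W is increasing on this domain, so min(M) comes from min(W) = 221: min(M) = √(221) ≈ 14.8661.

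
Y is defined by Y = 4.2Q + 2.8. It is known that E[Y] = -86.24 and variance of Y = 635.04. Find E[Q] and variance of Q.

From Y = 4.2Q + 2.8: E[Y] = a·E[Q] + b, so E[Q] = (E[Y] − b)/a = (-86.24 − 2.8)/4.2 = -21.2.
variance of Y = a²·variance of Q, so variance of Q = 635.04/4.2² = 36.

E[Q] = -21.2, variance of Q = 36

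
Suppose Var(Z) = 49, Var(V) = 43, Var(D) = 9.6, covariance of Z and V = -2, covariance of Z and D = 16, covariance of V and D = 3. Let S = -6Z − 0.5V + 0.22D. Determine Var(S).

Var(S) = 1720.31464

Var(S) = a²·Var(Z) + b²·Var(V) + c²·Var(D) + 2ab·covariance of Z and V + 2ac·covariance of Z and D + 2bc·covariance of V and D, with a = -6, b = -0.5, c = 0.22.
= 1764 + 10.75 + 0.46464 + (-12) + (-42.24) + (-0.66)
= 1720.31464.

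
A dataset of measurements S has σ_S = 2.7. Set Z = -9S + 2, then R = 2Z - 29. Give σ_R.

σ_R = 48.6

σ_Z = |-9|·2.7 = 24.3.
σ_R = |2|·24.3 = 48.6.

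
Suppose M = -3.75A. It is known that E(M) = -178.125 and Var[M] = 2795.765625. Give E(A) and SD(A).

From M = -3.75A: E(M) = a·E(A) + b, so E(A) = (E(M) − b)/a = (-178.125 − 0)/(-3.75) = 47.5.
SD(M) = √2795.765625 = 52.875.
SD(M) = |a|·SD(A), so SD(A) = 52.875/|-3.75| = 14.1.

E(A) = 47.5, SD(A) = 14.1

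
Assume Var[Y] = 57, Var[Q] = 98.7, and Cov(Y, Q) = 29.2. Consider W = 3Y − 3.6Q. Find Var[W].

Var[W] = a²·Var[Y] + b²·Var[Q] + 2ab·Cov(Y, Q) with a = 3, b = -3.6.
= 3²·57 + (-3.6)²·98.7 + 2·3·(-3.6)·29.2
= 513 + 1279.152 + (-630.72) = 1161.432.

Var[W] = 1161.432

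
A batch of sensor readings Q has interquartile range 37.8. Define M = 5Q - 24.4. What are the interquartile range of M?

Under M = aQ + b, IQR(M) = |a|·IQR(Q) = |5|·37.8 = 189 (shifts cancel; spread scales by |a|).

IQR(M) = 189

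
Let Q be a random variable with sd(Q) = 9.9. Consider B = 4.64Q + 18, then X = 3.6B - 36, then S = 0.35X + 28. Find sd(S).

sd(S) = 57.87936

sd(B) = |4.64|·9.9 = 45.936.
sd(X) = |3.6|·45.936 = 165.3696.
sd(S) = |0.35|·165.3696 = 57.87936.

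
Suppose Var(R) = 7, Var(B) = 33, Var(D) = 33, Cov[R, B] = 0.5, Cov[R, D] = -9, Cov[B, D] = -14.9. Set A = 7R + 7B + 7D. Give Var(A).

Var(A) = 1283.8

Var(A) = a²·Var(R) + b²·Var(B) + c²·Var(D) + 2ab·Cov[R, B] + 2ac·Cov[R, D] + 2bc·Cov[B, D], with a = 7, b = 7, c = 7.
= 343 + 1617 + 1617 + 49 + (-882) + (-1460.2)
= 1283.8.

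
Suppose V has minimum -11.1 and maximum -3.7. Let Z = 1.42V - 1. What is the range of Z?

Range of V = -3.7 − (-11.1) = 7.4.
Range(Z) = |a|·Range(V) = |1.42|·7.4 = 10.508.

Range(Z) = 10.508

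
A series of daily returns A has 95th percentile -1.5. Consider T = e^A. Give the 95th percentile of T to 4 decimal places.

e^A is increasing, so P_{95}(T) = g(P_{95}(A)) ≈ 0.2231.

95th percentile of T = 0.2231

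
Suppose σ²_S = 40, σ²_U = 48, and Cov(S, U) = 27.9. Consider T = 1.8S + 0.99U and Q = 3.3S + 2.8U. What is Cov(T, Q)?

Cov(T, Q) = 602.4213

By bilinearity, Cov(T, Q) = ac·σ²_S + bd·σ²_U + (ad+bc)·Cov(S, U), with a=1.8, b=0.99, c=3.3, d=2.8.
ac·σ²_S = 1.8·3.3·40 = 237.6
bd·σ²_U = 0.99·2.8·48 = 133.056
(ad+bc)·Cov(S, U) = (8.307)·27.9 = 231.7653
Cov(T, Q) = 237.6 + 133.056 + 231.7653 = 602.4213.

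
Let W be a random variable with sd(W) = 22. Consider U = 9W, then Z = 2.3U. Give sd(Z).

sd(Z) = 455.4

sd(U) = |9|·22 = 198.
sd(Z) = |2.3|·198 = 455.4.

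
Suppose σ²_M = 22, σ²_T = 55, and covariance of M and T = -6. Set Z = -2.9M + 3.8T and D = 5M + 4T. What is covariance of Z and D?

covariance of Z and D = 472.6

By bilinearity, covariance of Z and D = ac·σ²_M + bd·σ²_T + (ad+bc)·covariance of M and T, with a=-2.9, b=3.8, c=5, d=4.
ac·σ²_M = (-2.9)·5·22 = -319
bd·σ²_T = 3.8·4·55 = 836
(ad+bc)·covariance of M and T = (7.4)·(-6) = -44.4
covariance of Z and D = -319 + 836 + (-44.4) = 472.6.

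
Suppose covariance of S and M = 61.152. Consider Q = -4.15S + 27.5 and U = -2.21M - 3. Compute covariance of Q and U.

covariance of Q and U = 560.855568

covariance of Q and U = a·c·covariance of S and M = (-4.15)·(-2.21)·61.152 = 560.855568. Additive constants drop out.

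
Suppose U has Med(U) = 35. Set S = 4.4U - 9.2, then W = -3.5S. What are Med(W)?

Med(S) = 4.4·35 + (-9.2) = 144.8.
Med(W) = (-3.5)·144.8 = -506.8.

Med(W) = -506.8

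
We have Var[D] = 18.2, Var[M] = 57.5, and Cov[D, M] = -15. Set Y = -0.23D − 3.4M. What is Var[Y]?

Var[Y] = 642.20278

Var[Y] = a²·Var[D] + b²·Var[M] + 2ab·Cov[D, M] with a = -0.23, b = -3.4.
= (-0.23)²·18.2 + (-3.4)²·57.5 + 2·(-0.23)·(-3.4)·(-15)
= 0.96278 + 664.7 + (-23.46) = 642.20278.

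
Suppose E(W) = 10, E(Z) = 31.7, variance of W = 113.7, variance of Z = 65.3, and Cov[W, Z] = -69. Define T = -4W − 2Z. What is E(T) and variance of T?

E(T) = (-4)·E(W) + (-2)·E(Z) = (-4)·10 + (-2)·31.7 = -103.4.
variance of T = a²·variance of W + b²·variance of Z + 2ab·Cov[W, Z] with a = -4, b = -2.
= (-4)²·113.7 + (-2)²·65.3 + 2·(-4)·(-2)·(-69)
= 1819.2 + 261.2 + (-1104) = 976.4.

E(T) = -103.4, variance of T = 976.4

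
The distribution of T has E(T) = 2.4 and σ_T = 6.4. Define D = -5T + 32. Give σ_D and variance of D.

D = -5T + 32 is linear with a = -5, b = 32.
σ_D = |a|·σ_T = |-5|·6.4 = 32.
variance of T = 6.4² = 40.96.
variance of D = a²·variance of T = (-5)²·40.96 = 1024 (the additive constant 32 does not affect variance).

σ_D = 32, variance of D = 1024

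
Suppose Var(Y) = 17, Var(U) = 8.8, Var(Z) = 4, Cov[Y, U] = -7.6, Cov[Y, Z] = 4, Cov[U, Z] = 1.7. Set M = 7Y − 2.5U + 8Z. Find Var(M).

Var(M) = a²·Var(Y) + b²·Var(U) + c²·Var(Z) + 2ab·Cov[Y, U] + 2ac·Cov[Y, Z] + 2bc·Cov[U, Z], with a = 7, b = -2.5, c = 8.
= 833 + 55 + 256 + 266 + 448 + (-68)
= 1790.

Var(M) = 1790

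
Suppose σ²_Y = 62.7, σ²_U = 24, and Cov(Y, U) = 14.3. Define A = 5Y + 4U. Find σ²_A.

σ²_A = 2523.5

σ²_A = a²·σ²_Y + b²·σ²_U + 2ab·Cov(Y, U) with a = 5, b = 4.
= 5²·62.7 + 4²·24 + 2·5·4·14.3
= 1567.5 + 384 + 572 = 2523.5.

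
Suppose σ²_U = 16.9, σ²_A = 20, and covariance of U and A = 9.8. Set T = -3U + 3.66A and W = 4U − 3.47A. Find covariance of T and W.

covariance of T and W = -211.314

By bilinearity, covariance of T and W = ac·σ²_U + bd·σ²_A + (ad+bc)·covariance of U and A, with a=-3, b=3.66, c=4, d=-3.47.
ac·σ²_U = (-3)·4·16.9 = -202.8
bd·σ²_A = 3.66·(-3.47)·20 = -254.004
(ad+bc)·covariance of U and A = (25.05)·9.8 = 245.49
covariance of T and W = -202.8 + (-254.004) + 245.49 = -211.314.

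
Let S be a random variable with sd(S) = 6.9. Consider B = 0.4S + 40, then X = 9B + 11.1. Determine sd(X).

sd(X) = 24.84

sd(B) = |0.4|·6.9 = 2.76.
sd(X) = |9|·2.76 = 24.84.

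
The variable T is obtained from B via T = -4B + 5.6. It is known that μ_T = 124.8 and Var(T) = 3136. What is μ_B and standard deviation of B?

From T = -4B + 5.6: μ_T = a·μ_B + b, so μ_B = (μ_T − b)/a = (124.8 − 5.6)/(-4) = -29.8.
standard deviation of T = √3136 = 56.
standard deviation of T = |a|·standard deviation of B, so standard deviation of B = 56/|-4| = 14.

μ_B = -29.8, standard deviation of B = 14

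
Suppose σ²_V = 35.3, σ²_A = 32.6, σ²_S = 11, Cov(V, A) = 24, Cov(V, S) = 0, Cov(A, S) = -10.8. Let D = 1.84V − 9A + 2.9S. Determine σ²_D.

σ²_D = 2621.50168

σ²_D = a²·σ²_V + b²·σ²_A + c²·σ²_S + 2ab·Cov(V, A) + 2ac·Cov(V, S) + 2bc·Cov(A, S), with a = 1.84, b = -9, c = 2.9.
= 119.51168 + 2640.6 + 92.51 + (-794.88) + 0 + 563.76
= 2621.50168.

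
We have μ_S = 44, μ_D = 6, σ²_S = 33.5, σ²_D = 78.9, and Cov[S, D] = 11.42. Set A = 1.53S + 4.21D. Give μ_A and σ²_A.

μ_A = 1.53·μ_S + 4.21·μ_D = 1.53·44 + 4.21·6 = 92.58.
σ²_A = a²·σ²_S + b²·σ²_D + 2ab·Cov[S, D] with a = 1.53, b = 4.21.
= 1.53²·33.5 + 4.21²·78.9 + 2·1.53·4.21·11.42
= 78.42015 + 1398.43149 + 147.119292 = 1623.970932.

μ_A = 92.58, σ²_A = 1623.970932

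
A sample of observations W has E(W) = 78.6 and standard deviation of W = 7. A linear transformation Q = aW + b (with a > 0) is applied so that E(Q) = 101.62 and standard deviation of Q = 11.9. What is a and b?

a = 1.7, b = -32

standard deviation of Q = a·standard deviation of W (a > 0), so a = 11.9/7 = 1.7.
E(Q) = a·E(W) + b, so b = 101.62 − 1.7·78.6 = -32.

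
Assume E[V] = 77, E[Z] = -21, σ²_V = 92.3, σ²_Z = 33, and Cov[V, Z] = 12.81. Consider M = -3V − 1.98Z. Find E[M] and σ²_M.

E[M] = (-3)·E[V] + (-1.98)·E[Z] = (-3)·77 + (-1.98)·(-21) = -189.42.
σ²_M = a²·σ²_V + b²·σ²_Z + 2ab·Cov[V, Z] with a = -3, b = -1.98.
= (-3)²·92.3 + (-1.98)²·33 + 2·(-3)·(-1.98)·12.81
= 830.7 + 129.3732 + 152.1828 = 1112.256.

E[M] = -189.42, σ²_M = 1112.256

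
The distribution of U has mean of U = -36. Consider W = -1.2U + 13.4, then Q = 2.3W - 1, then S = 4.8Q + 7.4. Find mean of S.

mean of S = 627.464

mean of W = (-1.2)·(-36) + 13.4 = 56.6.
mean of Q = 2.3·56.6 + (-1) = 129.18.
mean of S = 4.8·129.18 + 7.4 = 627.464.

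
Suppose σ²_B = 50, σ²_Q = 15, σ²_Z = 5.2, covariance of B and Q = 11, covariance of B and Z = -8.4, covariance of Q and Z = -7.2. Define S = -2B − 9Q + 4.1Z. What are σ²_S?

σ²_S = 2567.532

σ²_S = a²·σ²_B + b²·σ²_Q + c²·σ²_Z + 2ab·covariance of B and Q + 2ac·covariance of B and Z + 2bc·covariance of Q and Z, with a = -2, b = -9, c = 4.1.
= 200 + 1215 + 87.412 + 396 + 137.76 + 531.36
= 2567.532.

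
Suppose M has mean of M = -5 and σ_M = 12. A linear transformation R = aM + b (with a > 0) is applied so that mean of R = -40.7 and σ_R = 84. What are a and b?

a = 7, b = -5.7

σ_R = a·σ_M (a > 0), so a = 84/12 = 7.
mean of R = a·mean of M + b, so b = -40.7 − 7·(-5) = -5.7.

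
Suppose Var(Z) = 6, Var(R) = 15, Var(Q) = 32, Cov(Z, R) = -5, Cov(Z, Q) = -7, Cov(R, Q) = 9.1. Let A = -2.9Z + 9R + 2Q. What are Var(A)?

Var(A) = a²·Var(Z) + b²·Var(R) + c²·Var(Q) + 2ab·Cov(Z, R) + 2ac·Cov(Z, Q) + 2bc·Cov(R, Q), with a = -2.9, b = 9, c = 2.
= 50.46 + 1215 + 128 + 261 + 81.2 + 327.6
= 2063.26.

Var(A) = 2063.26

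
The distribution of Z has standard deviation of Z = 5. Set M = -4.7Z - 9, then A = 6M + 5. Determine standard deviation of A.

standard deviation of A = 141

standard deviation of M = |-4.7|·5 = 23.5.
standard deviation of A = |6|·23.5 = 141.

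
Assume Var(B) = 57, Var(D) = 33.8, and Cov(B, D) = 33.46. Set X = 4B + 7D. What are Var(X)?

Var(X) = a²·Var(B) + b²·Var(D) + 2ab·Cov(B, D) with a = 4, b = 7.
= 4²·57 + 7²·33.8 + 2·4·7·33.46
= 912 + 1656.2 + 1873.76 = 4441.96.

Var(X) = 4441.96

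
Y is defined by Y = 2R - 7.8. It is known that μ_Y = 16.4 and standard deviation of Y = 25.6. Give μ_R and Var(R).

From Y = 2R - 7.8: μ_Y = a·μ_R + b, so μ_R = (μ_Y − b)/a = (16.4 − (-7.8))/2 = 12.1.
Var(Y) = 25.6² = 655.36.
Var(Y) = a²·Var(R), so Var(R) = 655.36/2² = 163.84.

μ_R = 12.1, Var(R) = 163.84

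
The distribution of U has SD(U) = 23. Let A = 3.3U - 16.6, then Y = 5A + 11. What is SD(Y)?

SD(A) = |3.3|·23 = 75.9.
SD(Y) = |5|·75.9 = 379.5.

SD(Y) = 379.5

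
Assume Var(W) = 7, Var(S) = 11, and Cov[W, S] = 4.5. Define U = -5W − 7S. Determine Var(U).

Var(U) = a²·Var(W) + b²·Var(S) + 2ab·Cov[W, S] with a = -5, b = -7.
= (-5)²·7 + (-7)²·11 + 2·(-5)·(-7)·4.5
= 175 + 539 + 315 = 1029.

Var(U) = 1029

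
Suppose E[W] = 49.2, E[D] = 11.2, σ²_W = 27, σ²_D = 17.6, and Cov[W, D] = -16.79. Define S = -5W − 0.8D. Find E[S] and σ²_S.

E[S] = (-5)·E[W] + (-0.8)·E[D] = (-5)·49.2 + (-0.8)·11.2 = -254.96.
σ²_S = a²·σ²_W + b²·σ²_D + 2ab·Cov[W, D] with a = -5, b = -0.8.
= (-5)²·27 + (-0.8)²·17.6 + 2·(-5)·(-0.8)·(-16.79)
= 675 + 11.264 + (-134.32) = 551.944.

E[S] = -254.96, σ²_S = 551.944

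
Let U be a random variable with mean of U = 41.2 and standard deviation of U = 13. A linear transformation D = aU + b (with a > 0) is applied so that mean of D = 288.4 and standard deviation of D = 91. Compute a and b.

standard deviation of D = a·standard deviation of U (a > 0), so a = 91/13 = 7.
mean of D = a·mean of U + b, so b = 288.4 − 7·41.2 = 0.

a = 7, b = 0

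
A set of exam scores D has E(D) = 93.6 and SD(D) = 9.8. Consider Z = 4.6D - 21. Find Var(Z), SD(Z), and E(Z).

Var(Z) = 2032.2064, SD(Z) = 45.08, E(Z) = 409.56

Z = 4.6D - 21 is linear with a = 4.6, b = -21.
Var(D) = 9.8² = 96.04.
Var(Z) = a²·Var(D) = 4.6²·96.04 = 2032.2064 (the additive constant -21 does not affect variance).
SD(Z) = |a|·SD(D) = |4.6|·9.8 = 45.08.
E(Z) = a·E(D) + b = 4.6·93.6 + (-21) = 409.56.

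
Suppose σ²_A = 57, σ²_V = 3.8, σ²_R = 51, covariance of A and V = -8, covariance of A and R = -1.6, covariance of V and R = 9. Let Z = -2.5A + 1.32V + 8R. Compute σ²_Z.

σ²_Z = 3933.75112

σ²_Z = a²·σ²_A + b²·σ²_V + c²·σ²_R + 2ab·covariance of A and V + 2ac·covariance of A and R + 2bc·covariance of V and R, with a = -2.5, b = 1.32, c = 8.
= 356.25 + 6.62112 + 3264 + 52.8 + 64 + 190.08
= 3933.75112.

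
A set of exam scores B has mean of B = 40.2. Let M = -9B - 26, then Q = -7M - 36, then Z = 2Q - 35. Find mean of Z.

mean of M = (-9)·40.2 + (-26) = -387.8.
mean of Q = (-7)·(-387.8) + (-36) = 2678.6.
mean of Z = 2·2678.6 + (-35) = 5322.2.

mean of Z = 5322.2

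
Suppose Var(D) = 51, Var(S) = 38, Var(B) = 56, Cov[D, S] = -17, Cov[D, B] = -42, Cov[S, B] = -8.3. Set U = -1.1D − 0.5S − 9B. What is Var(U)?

Var(U) = a²·Var(D) + b²·Var(S) + c²·Var(B) + 2ab·Cov[D, S] + 2ac·Cov[D, B] + 2bc·Cov[S, B], with a = -1.1, b = -0.5, c = -9.
= 61.71 + 9.5 + 4536 + (-18.7) + (-831.6) + (-74.7)
= 3682.21.

Var(U) = 3682.21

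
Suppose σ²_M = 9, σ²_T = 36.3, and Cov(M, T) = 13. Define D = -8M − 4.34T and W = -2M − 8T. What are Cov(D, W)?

By bilinearity, Cov(D, W) = ac·σ²_M + bd·σ²_T + (ad+bc)·Cov(M, T), with a=-8, b=-4.34, c=-2, d=-8.
ac·σ²_M = (-8)·(-2)·9 = 144
bd·σ²_T = (-4.34)·(-8)·36.3 = 1260.336
(ad+bc)·Cov(M, T) = (72.68)·13 = 944.84
Cov(D, W) = 144 + 1260.336 + 944.84 = 2349.176.

Cov(D, W) = 2349.176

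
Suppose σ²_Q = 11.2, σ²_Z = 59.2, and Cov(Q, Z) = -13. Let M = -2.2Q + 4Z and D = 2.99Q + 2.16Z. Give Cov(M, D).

Cov(M, D) = 344.1104

By bilinearity, Cov(M, D) = ac·σ²_Q + bd·σ²_Z + (ad+bc)·Cov(Q, Z), with a=-2.2, b=4, c=2.99, d=2.16.
ac·σ²_Q = (-2.2)·2.99·11.2 = -73.6736
bd·σ²_Z = 4·2.16·59.2 = 511.488
(ad+bc)·Cov(Q, Z) = (7.208)·(-13) = -93.704
Cov(M, D) = -73.6736 + 511.488 + (-93.704) = 344.1104.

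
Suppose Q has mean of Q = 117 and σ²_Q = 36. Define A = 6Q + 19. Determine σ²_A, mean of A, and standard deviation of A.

A = 6Q + 19 is linear with a = 6, b = 19.
σ²_A = a²·σ²_Q = 6²·36 = 1296 (the additive constant 19 does not affect variance).
mean of A = a·mean of Q + b = 6·117 + 19 = 721.
standard deviation of Q = √36 = 6.
standard deviation of A = |a|·standard deviation of Q = |6|·6 = 36.

σ²_A = 1296, mean of A = 721, standard deviation of A = 36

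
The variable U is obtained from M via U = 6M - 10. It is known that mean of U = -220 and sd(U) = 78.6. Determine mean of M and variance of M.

mean of M = -35, variance of M = 171.61

From U = 6M - 10: mean of U = a·mean of M + b, so mean of M = (mean of U − b)/a = (-220 − (-10))/6 = -35.
variance of U = 78.6² = 6177.96.
variance of U = a²·variance of M, so variance of M = 6177.96/6² = 171.61.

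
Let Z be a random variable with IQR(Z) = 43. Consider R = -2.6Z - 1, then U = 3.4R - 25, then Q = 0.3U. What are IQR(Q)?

IQR(R) = |-2.6|·43 = 111.8.
IQR(U) = |3.4|·111.8 = 380.12.
IQR(Q) = |0.3|·380.12 = 114.036.

IQR(Q) = 114.036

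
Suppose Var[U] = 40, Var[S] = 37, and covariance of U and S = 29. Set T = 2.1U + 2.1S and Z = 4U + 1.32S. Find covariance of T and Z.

covariance of T and Z = 762.552

By bilinearity, covariance of T and Z = ac·Var[U] + bd·Var[S] + (ad+bc)·covariance of U and S, with a=2.1, b=2.1, c=4, d=1.32.
ac·Var[U] = 2.1·4·40 = 336
bd·Var[S] = 2.1·1.32·37 = 102.564
(ad+bc)·covariance of U and S = (11.172)·29 = 323.988
covariance of T and Z = 336 + 102.564 + 323.988 = 762.552.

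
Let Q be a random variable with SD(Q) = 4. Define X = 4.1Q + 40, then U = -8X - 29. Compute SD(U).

SD(X) = |4.1|·4 = 16.4.
SD(U) = |-8|·16.4 = 131.2.

SD(U) = 131.2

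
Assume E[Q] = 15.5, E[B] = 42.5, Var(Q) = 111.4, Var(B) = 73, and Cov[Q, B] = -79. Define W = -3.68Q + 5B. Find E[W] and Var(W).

E[W] = 155.46, Var(W) = 6240.82336

E[W] = (-3.68)·E[Q] + 5·E[B] = (-3.68)·15.5 + 5·42.5 = 155.46.
Var(W) = a²·Var(Q) + b²·Var(B) + 2ab·Cov[Q, B] with a = -3.68, b = 5.
= (-3.68)²·111.4 + 5²·73 + 2·(-3.68)·5·(-79)
= 1508.62336 + 1825 + 2907.2 = 6240.82336.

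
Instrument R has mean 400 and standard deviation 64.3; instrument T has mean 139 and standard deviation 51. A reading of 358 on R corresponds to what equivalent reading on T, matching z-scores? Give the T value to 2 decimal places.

z = (358 − 400)/64.3 ≈ -0.6532.
T = 139 + z·51 = 139 + (358 − 400)·51/64.3 ≈ 105.69.

T = 105.69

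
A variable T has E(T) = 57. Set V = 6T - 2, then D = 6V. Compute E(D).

E(D) = 2040

E(V) = 6·57 + (-2) = 340.
E(D) = 6·340 = 2040.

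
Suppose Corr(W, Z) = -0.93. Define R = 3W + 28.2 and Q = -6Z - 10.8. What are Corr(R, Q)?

Linear rescalings preserve |correlation|; the slopes 3 and -6 have opposite signs, so the correlation flips sign: Corr(R, Q) = −Corr(W, Z) = 0.93.

Corr(R, Q) = 0.93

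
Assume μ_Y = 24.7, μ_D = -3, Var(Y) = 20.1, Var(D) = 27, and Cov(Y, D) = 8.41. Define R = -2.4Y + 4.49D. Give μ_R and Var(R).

μ_R = (-2.4)·μ_Y + 4.49·μ_D = (-2.4)·24.7 + 4.49·(-3) = -72.75.
Var(R) = a²·Var(Y) + b²·Var(D) + 2ab·Cov(Y, D) with a = -2.4, b = 4.49.
= (-2.4)²·20.1 + 4.49²·27 + 2·(-2.4)·4.49·8.41
= 115.776 + 544.3227 + (-181.25232) = 478.84638.

μ_R = -72.75, Var(R) = 478.84638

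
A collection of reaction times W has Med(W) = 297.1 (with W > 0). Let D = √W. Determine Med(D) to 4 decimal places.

√W is monotone on this domain, so Med(D) = √(297.1) ≈ 17.2366.

Med(D) = 17.2366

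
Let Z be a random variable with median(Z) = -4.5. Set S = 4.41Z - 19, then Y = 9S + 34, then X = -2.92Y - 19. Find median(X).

median(S) = 4.41·(-4.5) + (-19) = -38.845.
median(Y) = 9·(-38.845) + 34 = -315.605.
median(X) = (-2.92)·(-315.605) + (-19) = 902.5666.

median(X) = 902.5666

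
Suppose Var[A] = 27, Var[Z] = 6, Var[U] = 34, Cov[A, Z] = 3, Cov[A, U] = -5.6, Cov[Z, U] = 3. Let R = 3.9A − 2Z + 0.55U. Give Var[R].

Var[R] = a²·Var[A] + b²·Var[Z] + c²·Var[U] + 2ab·Cov[A, Z] + 2ac·Cov[A, U] + 2bc·Cov[Z, U], with a = 3.9, b = -2, c = 0.55.
= 410.67 + 24 + 10.285 + (-46.8) + (-24.024) + (-6.6)
= 367.531.

Var[R] = 367.531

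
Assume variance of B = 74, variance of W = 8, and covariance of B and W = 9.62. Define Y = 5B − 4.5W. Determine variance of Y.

variance of Y = 1579.1

variance of Y = a²·variance of B + b²·variance of W + 2ab·covariance of B and W with a = 5, b = -4.5.
= 5²·74 + (-4.5)²·8 + 2·5·(-4.5)·9.62
= 1850 + 162 + (-432.9) = 1579.1.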